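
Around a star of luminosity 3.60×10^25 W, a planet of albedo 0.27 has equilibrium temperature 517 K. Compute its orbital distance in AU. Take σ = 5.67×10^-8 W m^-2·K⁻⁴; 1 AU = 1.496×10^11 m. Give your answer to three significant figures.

0.0759 AU

The flux needed for this T is 4σT⁴/(1−0.27) = 22200 W m^-2.
From L = 4πd²S, d = √(3.60×10^25/(4π·22200)) = 1.136×10^10 m = 0.07594 AU.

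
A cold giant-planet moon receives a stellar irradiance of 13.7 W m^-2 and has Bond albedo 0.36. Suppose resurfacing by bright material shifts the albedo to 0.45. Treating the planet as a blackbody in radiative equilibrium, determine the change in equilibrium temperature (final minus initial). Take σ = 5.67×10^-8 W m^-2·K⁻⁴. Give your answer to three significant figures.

With α = 0.36, T₁ = 78.85 K.
With α = 0.45, T₂ = 75.92 K.
ΔT = T₂ − T₁ = -2.932 K.

-2.93 K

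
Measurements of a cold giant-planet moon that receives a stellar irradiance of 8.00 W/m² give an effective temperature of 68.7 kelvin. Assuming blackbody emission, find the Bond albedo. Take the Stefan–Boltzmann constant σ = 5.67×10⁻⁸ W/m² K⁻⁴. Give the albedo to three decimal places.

0.368

Energy balance: S(1−α)/4 = σT⁴, so 1−α = 4σT⁴/S.
4σT⁴ = 4·5.67×10⁻⁸·(68.7)⁴ = 5.052 W/m².
Hence α = 1 − 5.052/8.000 = 0.3685.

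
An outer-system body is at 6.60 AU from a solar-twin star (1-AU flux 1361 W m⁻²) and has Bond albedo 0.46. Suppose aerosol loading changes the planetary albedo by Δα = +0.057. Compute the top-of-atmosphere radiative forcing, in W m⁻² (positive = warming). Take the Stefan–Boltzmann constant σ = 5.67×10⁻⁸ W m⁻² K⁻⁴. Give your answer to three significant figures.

-0.445 W m⁻²

Flux at the orbit: S = 1361/(6.60)² = 31.24 W m⁻².
The change in absorbed flux is Δ[S(1−α)/4] = −SΔα/4 = -0.4452 W m⁻².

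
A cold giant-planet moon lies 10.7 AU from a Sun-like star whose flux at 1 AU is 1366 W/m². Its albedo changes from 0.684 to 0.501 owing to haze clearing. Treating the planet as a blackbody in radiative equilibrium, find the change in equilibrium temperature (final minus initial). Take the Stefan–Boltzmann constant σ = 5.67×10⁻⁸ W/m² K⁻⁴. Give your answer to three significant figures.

7.73 kelvin

By the inverse-square law, S = 1366/10.7² = 11.93 W/m².
Initial: T₁ = [S(1−0.684)/(4σ)]^(1/4) = 63.85 K.
With α = 0.501, T₂ = 71.58 K.
Change: 71.58 − 63.85 = 7.726 K.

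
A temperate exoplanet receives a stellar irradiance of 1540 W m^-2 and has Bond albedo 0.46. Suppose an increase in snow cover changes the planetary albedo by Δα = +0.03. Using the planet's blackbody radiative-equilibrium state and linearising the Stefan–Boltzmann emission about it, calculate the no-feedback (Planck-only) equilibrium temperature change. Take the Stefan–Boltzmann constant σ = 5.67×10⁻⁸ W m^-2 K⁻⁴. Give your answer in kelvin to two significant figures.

Unperturbed T_e = [1540·(1−0.46)/(4σ)]^¼ = 246.1 K.
The change in absorbed flux is Δ[S(1−α)/4] = −SΔα/4 = -11.55 W m^-2.
The Planck feedback parameter is 4σT_e³ = 3.379 W m^-2/K.
ΔT₀ = ΔF/λ_P = -11.55/3.379 = -3.42 K.

-3.4 kelvin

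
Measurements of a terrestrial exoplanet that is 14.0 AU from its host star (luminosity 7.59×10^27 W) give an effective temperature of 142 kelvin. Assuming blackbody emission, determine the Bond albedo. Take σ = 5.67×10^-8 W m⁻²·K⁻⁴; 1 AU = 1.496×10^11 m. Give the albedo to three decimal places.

Orbital distance: d = 14.0 AU = 2.094×10^12 m.
Spreading L over a sphere of radius d: S = 7.59×10^27/(4π·2.09×10^12²) = 137.7 W m⁻².
From σT⁴ = S(1−α)/4 we invert for α: 1−α = 4σT⁴/S.
σT⁴ = 23.05 W m⁻², so 4σT⁴ = 92.21 W m⁻².
Hence α = 1 − 92.21/137.7 = 0.3303.

0.330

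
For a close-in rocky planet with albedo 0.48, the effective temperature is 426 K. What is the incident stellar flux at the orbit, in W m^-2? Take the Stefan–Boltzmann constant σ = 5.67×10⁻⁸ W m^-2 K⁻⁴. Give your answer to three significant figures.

14400 W m^-2

Invert the energy balance for S: S = 4σT⁴/(1−α).
The emitted flux is σT⁴ = 1867 W m^-2.
S = 4·1867/0.52 = 14360 W m^-2.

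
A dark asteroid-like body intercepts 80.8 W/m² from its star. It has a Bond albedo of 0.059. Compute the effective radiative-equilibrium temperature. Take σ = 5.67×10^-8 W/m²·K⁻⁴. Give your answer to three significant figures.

Averaging over the sphere, the absorbed flux is S(1−α)/4 = 19.01 W/m².
Balancing against σT⁴: T = (19.01/5.67×10⁻⁸)^(1/4) = 135.3 K.

135 kelvin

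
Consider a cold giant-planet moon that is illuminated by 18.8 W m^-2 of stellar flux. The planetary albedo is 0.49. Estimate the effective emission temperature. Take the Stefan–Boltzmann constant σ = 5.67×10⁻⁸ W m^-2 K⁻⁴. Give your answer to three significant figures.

80.6 K

Averaging over the sphere, the absorbed flux is S(1−α)/4 = 2.397 W m^-2.
Set σT⁴ = 2.397 → T = (2.397/σ)^(1/4) = 80.63 K.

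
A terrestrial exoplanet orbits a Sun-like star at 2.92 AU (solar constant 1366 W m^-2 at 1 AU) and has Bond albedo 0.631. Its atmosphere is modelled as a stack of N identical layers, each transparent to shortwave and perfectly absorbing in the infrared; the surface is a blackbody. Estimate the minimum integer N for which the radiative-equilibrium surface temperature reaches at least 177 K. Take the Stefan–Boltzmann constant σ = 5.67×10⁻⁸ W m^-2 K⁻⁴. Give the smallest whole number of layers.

3

Irradiance scales as 1/d², so S = 1366 W m^-2 × (1/2.92)² = 160.2 W m^-2.
Top-of-atmosphere balance: σT_e⁴ = S(1−α)/4 = 14.78 W m^-2 → T_e = 127.1 K.
T_s = (N+1)^(1/4)·T_e ≥ 177 K requires N+1 ≥ (T_s/T_e)⁴ = (177/127.1)⁴ = 3.766.
The minimum whole number is N = 3.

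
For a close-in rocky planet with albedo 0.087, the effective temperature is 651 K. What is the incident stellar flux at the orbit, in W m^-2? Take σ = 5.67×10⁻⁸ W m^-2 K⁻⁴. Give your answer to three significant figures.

44600 W m^-2

From S(1−α)/4 = σT⁴: S = 4σT⁴/(1−α).
σT⁴ = 5.67×10⁻⁸·(651)⁴ = 10180 W m^-2.
So S = 4×10180/(1−0.087) = 44620 W m^-2.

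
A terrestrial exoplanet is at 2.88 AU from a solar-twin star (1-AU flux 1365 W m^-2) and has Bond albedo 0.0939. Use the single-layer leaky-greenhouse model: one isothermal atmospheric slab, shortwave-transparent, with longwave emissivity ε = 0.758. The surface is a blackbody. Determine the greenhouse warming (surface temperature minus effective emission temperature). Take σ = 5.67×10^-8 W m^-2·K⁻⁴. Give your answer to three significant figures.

Irradiance scales as 1/d², so S = 1365 W m^-2 × (1/2.88)² = 164.6 W m^-2.
Effective emission temperature (TOA balance): σT_e⁴ = S(1−α)/4 = 37.28 W m^-2 → T_e = 160.1 K.
The surface balance (absorbed SW + ε·downward IR = σT_s⁴) with T_a⁴ = T_s⁴/2 reduces to T_s = T_e·[2/(2−ε)]^¼ = 180.4 K.
T_s − T_e = 180.4 − 160.1 = 20.25 K.

20.3 K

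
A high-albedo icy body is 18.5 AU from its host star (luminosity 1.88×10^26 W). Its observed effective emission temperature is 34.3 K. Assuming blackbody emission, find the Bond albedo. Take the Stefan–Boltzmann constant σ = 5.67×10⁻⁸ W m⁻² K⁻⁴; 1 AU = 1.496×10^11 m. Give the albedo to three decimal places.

d = 18.5 × 1.496×10^11 m = 2.768×10^12 m.
Spreading L over a sphere of radius d: S = 1.88×10^26/(4π·2.77×10^12²) = 1.953 W m⁻².
Energy balance: S(1−α)/4 = σT⁴, so 1−α = 4σT⁴/S.
4σT⁴ = 4·5.67×10⁻⁸·(34.3)⁴ = 0.3139 W m⁻².
Hence α = 1 − 0.3139/1.953 = 0.8393.

0.839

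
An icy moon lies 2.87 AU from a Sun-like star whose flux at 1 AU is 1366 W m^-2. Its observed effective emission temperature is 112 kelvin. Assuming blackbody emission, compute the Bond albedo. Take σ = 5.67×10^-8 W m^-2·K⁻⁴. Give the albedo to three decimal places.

By the inverse-square law, S = 1366/2.87² = 165.8 W m^-2.
Rearranging the radiative balance, α = 1 − 4σT⁴/S.
4σT⁴ = 4·5.67×10⁻⁸·(112)⁴ = 35.69 W m^-2.
1−α = 35.69/165.8 = 0.2152, so α = 0.7848.

0.785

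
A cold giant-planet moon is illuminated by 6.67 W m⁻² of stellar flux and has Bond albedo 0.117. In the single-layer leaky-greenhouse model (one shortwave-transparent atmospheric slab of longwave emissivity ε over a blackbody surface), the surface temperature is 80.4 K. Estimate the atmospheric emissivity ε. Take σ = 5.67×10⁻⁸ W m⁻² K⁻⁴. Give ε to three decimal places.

0.757

Effective temperature: T_e = [S(1−α)/(4σ)]^(1/4) = 71.39 K.
Inverting T_s⁴ = 2T_e⁴/(2−ε): (T_e/T_s)⁴ = 0.6215, so ε = 2(1 − 0.6215) = 0.7571.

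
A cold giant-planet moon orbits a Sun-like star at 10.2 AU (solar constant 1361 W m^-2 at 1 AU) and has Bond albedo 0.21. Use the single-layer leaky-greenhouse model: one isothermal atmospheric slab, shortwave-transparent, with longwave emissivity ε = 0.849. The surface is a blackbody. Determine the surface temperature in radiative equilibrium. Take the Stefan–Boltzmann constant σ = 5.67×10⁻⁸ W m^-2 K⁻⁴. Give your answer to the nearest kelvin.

94 K

By the inverse-square law, S = 1361/10.2² = 13.08 W m^-2.
The planet radiates to space at T_e = [S(1−α)/(4σ)]^(1/4) = 82.16 K.
For a single slab of emissivity ε, T_s⁴ = 2T_e⁴/(2−ε); thus T_s = 82.16·(1.738)^(1/4) = 94.33 K.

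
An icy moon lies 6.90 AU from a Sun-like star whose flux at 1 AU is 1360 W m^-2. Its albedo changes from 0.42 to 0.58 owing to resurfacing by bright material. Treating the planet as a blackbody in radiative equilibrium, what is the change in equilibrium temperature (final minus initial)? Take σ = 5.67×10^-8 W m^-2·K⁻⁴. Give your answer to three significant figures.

-7.17 K

Irradiance scales as 1/d², so S = 1360 W m^-2 × (1/6.90)² = 28.57 W m^-2.
Initial: T₁ = [S(1−0.42)/(4σ)]^(1/4) = 92.45 K.
With α = 0.58, T₂ = 85.28 K.
ΔT = T₂ − T₁ = -7.167 K.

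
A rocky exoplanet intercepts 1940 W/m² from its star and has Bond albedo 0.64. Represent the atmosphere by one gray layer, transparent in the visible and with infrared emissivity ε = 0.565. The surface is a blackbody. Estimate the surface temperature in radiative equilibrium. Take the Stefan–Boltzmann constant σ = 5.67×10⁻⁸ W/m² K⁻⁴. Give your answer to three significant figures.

The planet radiates to space at T_e = [S(1−α)/(4σ)]^(1/4) = 235.6 K.
The surface balance (absorbed SW + ε·downward IR = σT_s⁴) with T_a⁴ = T_s⁴/2 reduces to T_s = T_e·[2/(2−ε)]^¼ = 256.0 K.

256 K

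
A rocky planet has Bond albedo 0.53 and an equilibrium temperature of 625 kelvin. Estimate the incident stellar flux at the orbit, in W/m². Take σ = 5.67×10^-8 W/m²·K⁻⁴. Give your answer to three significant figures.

73600 W/m²

Invert the energy balance for S: S = 4σT⁴/(1−α).
σT⁴ = 5.67×10⁻⁸·(625)⁴ = 8652 W/m².
S = 4·8652/0.47 = 73630 W/m².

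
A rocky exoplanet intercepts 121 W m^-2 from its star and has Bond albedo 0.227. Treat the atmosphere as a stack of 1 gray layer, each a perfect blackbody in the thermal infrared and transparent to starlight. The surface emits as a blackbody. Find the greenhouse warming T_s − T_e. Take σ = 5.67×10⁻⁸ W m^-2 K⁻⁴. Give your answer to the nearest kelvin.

The effective emission temperature is T_e = [S(1−α)/(4σ)]^¼ = 142.5 K.
Surface: T_s = (2)^¼·T_e = 169.5 K.
Warming: T_s − T_e = 26.96 K.

27 K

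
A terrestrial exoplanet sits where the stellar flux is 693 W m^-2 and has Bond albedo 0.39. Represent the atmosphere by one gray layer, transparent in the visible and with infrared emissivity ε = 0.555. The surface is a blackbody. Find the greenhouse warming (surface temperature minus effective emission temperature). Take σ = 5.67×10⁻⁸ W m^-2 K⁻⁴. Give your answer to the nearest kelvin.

18 K

At the top of the atmosphere, σT_e⁴ = S(1−α)/4 = 105.7 W m^-2, giving T_e = 207.8 K.
Surface balance with a leaky layer gives σT_s⁴ = σT_e⁴·2/(2−ε), so T_s = T_e·[2/(2−0.555)]^(1/4) = 225.4 K.
Greenhouse warming: T_s − T_e = 17.59 K.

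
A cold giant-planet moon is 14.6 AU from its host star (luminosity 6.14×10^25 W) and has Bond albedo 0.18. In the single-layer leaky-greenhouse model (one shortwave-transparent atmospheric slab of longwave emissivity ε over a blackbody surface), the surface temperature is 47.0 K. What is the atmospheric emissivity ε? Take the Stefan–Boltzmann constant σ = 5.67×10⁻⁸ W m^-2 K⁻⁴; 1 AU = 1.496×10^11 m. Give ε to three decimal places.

0.482

d = 14.6 × 1.496×10^11 m = 2.184×10^12 m.
Flux at the orbit: S = L/(4πd²) = 6.14×10^25/(4π·(2.18×10^12)²) = 1.024 W m^-2.
TOA balance gives T_e = 43.87 K.
Inverting T_s⁴ = 2T_e⁴/(2−ε): (T_e/T_s)⁴ = 0.7589, so ε = 2(1 − 0.7589) = 0.4823.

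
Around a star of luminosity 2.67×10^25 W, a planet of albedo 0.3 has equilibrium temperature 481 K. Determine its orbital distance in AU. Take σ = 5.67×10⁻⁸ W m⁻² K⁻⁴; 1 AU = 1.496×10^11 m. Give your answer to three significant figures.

The flux needed for this T is 4σT⁴/(1−0.3) = 17340 W m⁻².
Then d = [L/(4πS)]^(1/2) = 1.107×10^10 m, i.e. 0.07399 AU.

0.0740 AU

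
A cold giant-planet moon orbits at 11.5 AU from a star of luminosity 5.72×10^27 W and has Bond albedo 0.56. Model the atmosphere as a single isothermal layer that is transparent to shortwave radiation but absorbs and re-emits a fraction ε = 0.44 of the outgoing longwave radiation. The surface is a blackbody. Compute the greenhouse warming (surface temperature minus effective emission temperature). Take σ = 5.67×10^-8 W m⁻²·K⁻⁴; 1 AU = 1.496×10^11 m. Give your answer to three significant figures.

d = 11.5 × 1.496×10^11 m = 1.720×10^12 m.
S = L/(4πd²) = 153.8 W m⁻².
The planet radiates to space at T_e = [S(1−α)/(4σ)]^(1/4) = 131.4 K.
Surface balance with a leaky layer gives σT_s⁴ = σT_e⁴·2/(2−ε), so T_s = T_e·[2/(2−0.44)]^(1/4) = 139.8 K.
Greenhouse warming: T_s − T_e = 8.423 K.

8.42 K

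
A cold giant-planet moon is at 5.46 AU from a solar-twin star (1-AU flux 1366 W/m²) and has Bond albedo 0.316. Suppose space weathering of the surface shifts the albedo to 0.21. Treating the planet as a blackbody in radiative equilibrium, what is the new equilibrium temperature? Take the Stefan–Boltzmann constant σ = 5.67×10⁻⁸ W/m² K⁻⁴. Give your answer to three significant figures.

Irradiance scales as 1/d², so S = 1366 W/m² × (1/5.46)² = 45.82 W/m².
With the new albedo, S(1−α₂)/4 = 9.050 W/m², so T₂ = 112.4 K.

112 K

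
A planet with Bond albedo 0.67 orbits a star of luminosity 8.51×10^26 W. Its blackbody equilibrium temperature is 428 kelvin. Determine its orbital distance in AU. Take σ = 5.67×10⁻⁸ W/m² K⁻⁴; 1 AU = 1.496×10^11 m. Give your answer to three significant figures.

Required flux: S = 4σT⁴/(1−α) = 23060 W/m².
From L = 4πd²S, d = √(8.51×10^26/(4π·23060)) = 5.419×10^10 m = 0.3622 AU.

0.362 AU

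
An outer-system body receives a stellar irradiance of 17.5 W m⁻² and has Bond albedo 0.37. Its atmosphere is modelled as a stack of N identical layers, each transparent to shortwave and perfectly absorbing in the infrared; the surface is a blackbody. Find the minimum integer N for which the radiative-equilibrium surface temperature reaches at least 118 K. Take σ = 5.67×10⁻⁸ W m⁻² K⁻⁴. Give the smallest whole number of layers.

The effective emission temperature is T_e = [S(1−α)/(4σ)]^¼ = 83.50 K.
Need (N+1)T_e⁴ ≥ T_s⁴, i.e. N+1 ≥ (118/83.50)⁴ = 3.988.
The minimum whole number is N = 3.

3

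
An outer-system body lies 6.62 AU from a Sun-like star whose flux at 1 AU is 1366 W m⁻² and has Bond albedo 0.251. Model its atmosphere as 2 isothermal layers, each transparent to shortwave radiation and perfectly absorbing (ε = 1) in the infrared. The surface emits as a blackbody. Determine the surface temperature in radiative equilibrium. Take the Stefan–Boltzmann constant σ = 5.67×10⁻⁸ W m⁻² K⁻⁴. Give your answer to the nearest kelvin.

133 K

Flux at the orbit: S = 1366/(6.62)² = 31.17 W m⁻².
OLR = S(1−α)/4 = 5.837 W m⁻²; the top layer radiates at T_e = 100.7 K.
Layer-by-layer balance gives σT_s⁴ = (N+1)σT_e⁴, so T_s = 3^¼·100.7 = 132.6 K.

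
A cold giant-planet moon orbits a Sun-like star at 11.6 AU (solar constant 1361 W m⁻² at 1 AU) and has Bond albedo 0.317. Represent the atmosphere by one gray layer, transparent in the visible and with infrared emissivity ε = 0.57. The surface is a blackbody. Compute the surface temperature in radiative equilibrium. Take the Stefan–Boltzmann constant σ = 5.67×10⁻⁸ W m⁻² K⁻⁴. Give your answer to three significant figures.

80.8 K

By the inverse-square law, S = 1361/11.6² = 10.11 W m⁻².
The planet radiates to space at T_e = [S(1−α)/(4σ)]^(1/4) = 74.29 K.
Surface balance with a leaky layer gives σT_s⁴ = σT_e⁴·2/(2−ε), so T_s = T_e·[2/(2−0.57)]^(1/4) = 80.79 K.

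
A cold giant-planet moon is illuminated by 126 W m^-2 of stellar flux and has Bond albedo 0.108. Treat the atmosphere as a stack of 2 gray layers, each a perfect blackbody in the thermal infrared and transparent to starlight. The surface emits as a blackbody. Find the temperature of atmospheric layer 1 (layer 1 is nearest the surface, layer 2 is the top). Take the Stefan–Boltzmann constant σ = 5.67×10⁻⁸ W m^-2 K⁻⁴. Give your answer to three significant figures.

OLR = S(1−α)/4 = 28.10 W m^-2; the top layer radiates at T_e = 149.2 K.
The net upward flux σT_e⁴ is constant between every pair of levels, so T_k⁴ = (N+1−k)T_e⁴.
T_1 = (2)^(1/4)·149.2 = 177.4 K.

177 kelvin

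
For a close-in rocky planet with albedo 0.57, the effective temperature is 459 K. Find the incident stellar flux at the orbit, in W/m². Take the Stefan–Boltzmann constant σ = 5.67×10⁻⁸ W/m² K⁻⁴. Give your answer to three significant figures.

From S(1−α)/4 = σT⁴: S = 4σT⁴/(1−α).
σT⁴ = 5.67×10⁻⁸·(459)⁴ = 2517 W/m².
So S = 4×2517/(1−0.57) = 23410 W/m².

23400 W/m²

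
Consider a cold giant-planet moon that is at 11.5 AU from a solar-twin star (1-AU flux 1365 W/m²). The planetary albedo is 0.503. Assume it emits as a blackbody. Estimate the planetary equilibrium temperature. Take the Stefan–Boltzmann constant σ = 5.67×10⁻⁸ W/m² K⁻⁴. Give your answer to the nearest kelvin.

By the inverse-square law, S = 1365/11.5² = 10.32 W/m².
Averaging over the sphere, the absorbed flux is S(1−α)/4 = 1.282 W/m².
In equilibrium σT⁴ equals this, so T = 68.96 K.

69 K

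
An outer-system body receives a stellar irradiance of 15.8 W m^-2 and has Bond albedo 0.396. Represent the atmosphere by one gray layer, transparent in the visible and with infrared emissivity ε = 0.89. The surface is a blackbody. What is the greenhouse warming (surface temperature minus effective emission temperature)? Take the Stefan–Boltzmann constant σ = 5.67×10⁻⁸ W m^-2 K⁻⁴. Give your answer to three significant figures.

At the top of the atmosphere, σT_e⁴ = S(1−α)/4 = 2.386 W m^-2, giving T_e = 80.54 K.
The surface balance (absorbed SW + ε·downward IR = σT_s⁴) with T_a⁴ = T_s⁴/2 reduces to T_s = T_e·[2/(2−ε)]^¼ = 93.31 K.
The atmosphere warms the surface by 12.77 K.

12.8 kelvin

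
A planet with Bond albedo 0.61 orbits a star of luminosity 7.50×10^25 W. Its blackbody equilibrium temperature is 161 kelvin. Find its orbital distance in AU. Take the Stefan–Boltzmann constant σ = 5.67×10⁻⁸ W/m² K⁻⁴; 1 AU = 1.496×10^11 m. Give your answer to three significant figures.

0.826 AU

The flux needed for this T is 4σT⁴/(1−0.61) = 390.7 W/m².
From L = 4πd²S, d = √(7.50×10^25/(4π·390.7)) = 1.236×10^11 m = 0.8261 AU.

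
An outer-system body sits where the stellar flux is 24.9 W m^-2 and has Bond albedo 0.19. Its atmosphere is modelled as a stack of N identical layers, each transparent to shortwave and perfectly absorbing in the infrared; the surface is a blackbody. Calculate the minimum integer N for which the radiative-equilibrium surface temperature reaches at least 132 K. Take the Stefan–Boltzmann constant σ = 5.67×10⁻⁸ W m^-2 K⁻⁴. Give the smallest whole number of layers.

OLR = S(1−α)/4 = 5.042 W m^-2; the top layer radiates at T_e = 97.11 K.
Since T_s⁴ = (N+1)T_e⁴, we need N ≥ (T_s/T_e)⁴ − 1 = 2.414.
So N ≥ 2.414; the smallest integer is N = 3.

3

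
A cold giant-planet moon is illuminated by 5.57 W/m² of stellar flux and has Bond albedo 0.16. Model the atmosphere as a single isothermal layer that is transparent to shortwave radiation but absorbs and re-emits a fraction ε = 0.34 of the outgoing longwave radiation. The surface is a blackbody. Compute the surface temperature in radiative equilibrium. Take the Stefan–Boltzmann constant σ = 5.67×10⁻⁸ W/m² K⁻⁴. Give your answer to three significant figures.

70.6 K

The planet radiates to space at T_e = [S(1−α)/(4σ)]^(1/4) = 67.39 K.
Surface balance with a leaky layer gives σT_s⁴ = σT_e⁴·2/(2−ε), so T_s = T_e·[2/(2−0.34)]^(1/4) = 70.61 K.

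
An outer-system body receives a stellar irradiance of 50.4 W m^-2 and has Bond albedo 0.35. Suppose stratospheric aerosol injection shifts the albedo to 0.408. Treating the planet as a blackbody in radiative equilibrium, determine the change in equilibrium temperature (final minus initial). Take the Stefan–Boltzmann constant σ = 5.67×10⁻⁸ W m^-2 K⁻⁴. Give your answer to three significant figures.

-2.53 K

Initial: T₁ = [S(1−0.35)/(4σ)]^(1/4) = 109.6 K.
Final:   T₂ = [S(1−0.408)/(4σ)]^(1/4) = 107.1 K.
ΔT = T₂ − T₁ = -2.532 K.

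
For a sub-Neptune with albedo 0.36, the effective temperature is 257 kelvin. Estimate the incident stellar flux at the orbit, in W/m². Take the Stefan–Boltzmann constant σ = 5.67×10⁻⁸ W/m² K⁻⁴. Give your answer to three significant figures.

Invert the energy balance for S: S = 4σT⁴/(1−α).
σT⁴ = 5.67×10⁻⁸·(257)⁴ = 247.4 W/m².
So S = 4×247.4/(1−0.36) = 1546 W/m².

1550 W/m²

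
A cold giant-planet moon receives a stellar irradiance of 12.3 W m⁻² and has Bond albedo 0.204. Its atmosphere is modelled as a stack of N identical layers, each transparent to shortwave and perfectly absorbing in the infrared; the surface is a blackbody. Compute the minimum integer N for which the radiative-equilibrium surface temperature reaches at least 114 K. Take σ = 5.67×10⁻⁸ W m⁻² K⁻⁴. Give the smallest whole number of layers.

Top-of-atmosphere balance: σT_e⁴ = S(1−α)/4 = 2.448 W m⁻² → T_e = 81.06 K.
T_s = (N+1)^(1/4)·T_e ≥ 114 K requires N+1 ≥ (T_s/T_e)⁴ = (114/81.06)⁴ = 3.912.
So N ≥ 2.912; the smallest integer is N = 3.

3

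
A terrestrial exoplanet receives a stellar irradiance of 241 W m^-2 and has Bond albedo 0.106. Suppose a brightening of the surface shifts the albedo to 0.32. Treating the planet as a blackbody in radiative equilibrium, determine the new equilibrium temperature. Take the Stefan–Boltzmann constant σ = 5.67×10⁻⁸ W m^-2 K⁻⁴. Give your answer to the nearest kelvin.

With the new albedo, S(1−α₂)/4 = 40.97 W m^-2, so T₂ = 164.0 K.

164 K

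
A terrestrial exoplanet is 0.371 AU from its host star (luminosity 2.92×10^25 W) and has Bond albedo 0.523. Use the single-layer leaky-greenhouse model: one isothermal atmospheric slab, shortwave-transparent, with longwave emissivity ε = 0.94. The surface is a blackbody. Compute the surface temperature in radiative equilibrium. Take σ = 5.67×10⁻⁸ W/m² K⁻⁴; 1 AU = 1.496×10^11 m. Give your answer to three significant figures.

234 K

Orbital distance: d = 0.371 AU = 5.550×10^10 m.
Spreading L over a sphere of radius d: S = 2.92×10^25/(4π·5.55×10^10²) = 754.3 W/m².
At the top of the atmosphere, σT_e⁴ = S(1−α)/4 = 89.95 W/m², giving T_e = 199.6 K.
The surface balance (absorbed SW + ε·downward IR = σT_s⁴) with T_a⁴ = T_s⁴/2 reduces to T_s = T_e·[2/(2−ε)]^¼ = 233.9 K.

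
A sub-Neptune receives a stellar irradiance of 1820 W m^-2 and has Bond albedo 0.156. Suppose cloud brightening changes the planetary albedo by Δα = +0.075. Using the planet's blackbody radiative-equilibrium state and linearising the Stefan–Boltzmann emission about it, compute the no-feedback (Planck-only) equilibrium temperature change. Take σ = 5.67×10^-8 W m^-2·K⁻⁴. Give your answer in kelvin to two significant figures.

The baseline emission temperature is T_e = 286.9 K.
ΔF = −(S/4)Δα = −(1820/4)×(+0.075) = -34.12 W m^-2.
Planck response: λ_P = 4σT_e³ = 4·5.67×10⁻⁸·(286.9)³ = 5.355 W m^-2/K.
So ΔT₀ = -34.12/5.355 = -6.37 K.

-6.4 kelvin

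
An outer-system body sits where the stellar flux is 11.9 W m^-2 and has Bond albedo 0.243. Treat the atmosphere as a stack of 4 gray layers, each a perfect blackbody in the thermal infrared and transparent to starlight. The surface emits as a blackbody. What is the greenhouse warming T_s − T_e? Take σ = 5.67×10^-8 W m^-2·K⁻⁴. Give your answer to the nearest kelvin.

Top-of-atmosphere balance: σT_e⁴ = S(1−α)/4 = 2.252 W m^-2 → T_e = 79.39 K.
T_s = (N+1)^(1/4)·T_e = 118.7 K.
So the greenhouse effect raises the surface by 118.7 − 79.39 = 39.32 K.

39 K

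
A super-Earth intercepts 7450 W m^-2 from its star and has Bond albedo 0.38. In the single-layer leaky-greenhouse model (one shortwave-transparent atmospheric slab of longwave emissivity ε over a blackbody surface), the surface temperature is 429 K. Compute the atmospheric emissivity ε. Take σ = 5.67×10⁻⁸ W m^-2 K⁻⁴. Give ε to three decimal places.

0.797

TOA balance gives T_e = 377.8 K.
Since (2−ε)/2 = (T_e/T_s)⁴ = 0.6013, ε = 0.7974.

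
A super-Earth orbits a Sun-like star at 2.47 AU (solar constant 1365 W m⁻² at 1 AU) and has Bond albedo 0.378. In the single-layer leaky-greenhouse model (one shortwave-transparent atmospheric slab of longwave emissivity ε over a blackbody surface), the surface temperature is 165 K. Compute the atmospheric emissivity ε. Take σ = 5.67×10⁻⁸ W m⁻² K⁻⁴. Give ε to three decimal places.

By the inverse-square law, S = 1365/2.47² = 223.7 W m⁻².
Effective temperature: T_e = [S(1−α)/(4σ)]^(1/4) = 157.4 K.
Inverting T_s⁴ = 2T_e⁴/(2−ε): (T_e/T_s)⁴ = 0.8278, so ε = 2(1 − 0.8278) = 0.3443.

0.344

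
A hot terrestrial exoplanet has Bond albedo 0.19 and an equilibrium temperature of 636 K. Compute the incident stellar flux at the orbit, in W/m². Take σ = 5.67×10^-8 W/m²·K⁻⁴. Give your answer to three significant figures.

From S(1−α)/4 = σT⁴: S = 4σT⁴/(1−α).
The emitted flux is σT⁴ = 9277 W/m².
So S = 4×9277/(1−0.19) = 45810 W/m².

45800 W/m²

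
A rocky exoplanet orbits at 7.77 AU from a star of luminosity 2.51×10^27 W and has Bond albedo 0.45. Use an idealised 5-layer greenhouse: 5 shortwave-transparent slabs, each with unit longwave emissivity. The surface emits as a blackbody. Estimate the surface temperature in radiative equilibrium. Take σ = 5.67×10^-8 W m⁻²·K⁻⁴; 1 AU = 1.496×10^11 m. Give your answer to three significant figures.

215 kelvin

Orbital distance: d = 7.77 AU = 1.162×10^12 m.
Spreading L over a sphere of radius d: S = 2.51×10^27/(4π·1.16×10^12²) = 147.8 W m⁻².
OLR = S(1−α)/4 = 20.33 W m⁻²; the top layer radiates at T_e = 137.6 K.
Layer-by-layer balance gives σT_s⁴ = (N+1)σT_e⁴, so T_s = 6^¼·137.6 = 215.4 K.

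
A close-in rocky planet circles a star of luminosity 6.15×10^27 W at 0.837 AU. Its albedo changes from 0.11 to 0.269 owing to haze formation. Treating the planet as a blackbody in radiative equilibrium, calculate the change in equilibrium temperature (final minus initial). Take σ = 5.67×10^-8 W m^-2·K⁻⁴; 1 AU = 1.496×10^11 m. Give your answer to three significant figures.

-28.4 K

d = 0.837 × 1.496×10^11 m = 1.252×10^11 m.
Flux at the orbit: S = L/(4πd²) = 6.15×10^27/(4π·(1.25×10^11)²) = 31210 W m^-2.
Before: T₁ = [31210·0.89/(4σ)]^(1/4) = 591.6 K.
With α = 0.269, T₂ = 563.2 K.
ΔT = T₂ − T₁ = -28.40 K.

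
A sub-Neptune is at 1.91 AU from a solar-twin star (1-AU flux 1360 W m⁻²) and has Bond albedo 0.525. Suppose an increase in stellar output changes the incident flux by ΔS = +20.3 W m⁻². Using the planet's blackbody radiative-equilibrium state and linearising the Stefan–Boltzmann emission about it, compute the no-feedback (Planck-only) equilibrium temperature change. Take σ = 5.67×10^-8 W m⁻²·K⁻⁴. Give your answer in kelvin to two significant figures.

2.3 K

Irradiance scales as 1/d², so S = 1360 W m⁻² × (1/1.91)² = 372.8 W m⁻².
The baseline emission temperature is T_e = 167.2 K.
TOA radiative forcing: ΔF = (1−α)ΔS/4 = 0.475·(+20.3)/4 = 2.411 W m⁻².
Planck response: λ_P = 4σT_e³ = 4·5.67×10⁻⁸·(167.2)³ = 1.059 W m⁻²/K.
So ΔT₀ = 2.411/1.059 = 2.28 K.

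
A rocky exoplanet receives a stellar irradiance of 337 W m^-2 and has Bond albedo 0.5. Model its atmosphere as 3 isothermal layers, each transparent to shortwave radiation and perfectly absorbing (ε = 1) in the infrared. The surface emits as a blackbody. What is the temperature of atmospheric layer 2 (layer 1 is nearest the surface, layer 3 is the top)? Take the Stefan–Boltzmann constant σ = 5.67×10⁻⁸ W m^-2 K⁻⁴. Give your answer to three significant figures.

Top-of-atmosphere balance: σT_e⁴ = S(1−α)/4 = 42.12 W m^-2 → T_e = 165.1 K.
The net upward flux σT_e⁴ is constant between every pair of levels, so T_k⁴ = (N+1−k)T_e⁴.
With k = 2: T_2 = (3+1−2)^¼·165.1 K = 196.3 K.

196 K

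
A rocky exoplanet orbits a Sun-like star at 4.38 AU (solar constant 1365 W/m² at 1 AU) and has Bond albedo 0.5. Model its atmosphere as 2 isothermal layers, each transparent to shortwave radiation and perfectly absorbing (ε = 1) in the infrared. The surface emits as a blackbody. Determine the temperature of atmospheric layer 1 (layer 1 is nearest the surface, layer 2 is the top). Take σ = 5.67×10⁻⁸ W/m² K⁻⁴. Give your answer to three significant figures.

133 K

Irradiance scales as 1/d², so S = 1365 W/m² × (1/4.38)² = 71.15 W/m².
OLR = S(1−α)/4 = 8.894 W/m²; the top layer radiates at T_e = 111.9 K.
The net upward flux σT_e⁴ is constant between every pair of levels, so T_k⁴ = (N+1−k)T_e⁴.
With k = 1: T_1 = (2+1−1)^¼·111.9 K = 133.1 K.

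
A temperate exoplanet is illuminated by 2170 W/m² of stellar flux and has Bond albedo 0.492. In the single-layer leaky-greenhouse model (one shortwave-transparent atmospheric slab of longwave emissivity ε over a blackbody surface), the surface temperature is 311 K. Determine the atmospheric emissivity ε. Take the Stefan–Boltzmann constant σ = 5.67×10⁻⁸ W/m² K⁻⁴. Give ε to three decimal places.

0.961

Effective temperature: T_e = [S(1−α)/(4σ)]^(1/4) = 264.0 K.
Inverting T_s⁴ = 2T_e⁴/(2−ε): (T_e/T_s)⁴ = 0.5196, so ε = 2(1 − 0.5196) = 0.9609.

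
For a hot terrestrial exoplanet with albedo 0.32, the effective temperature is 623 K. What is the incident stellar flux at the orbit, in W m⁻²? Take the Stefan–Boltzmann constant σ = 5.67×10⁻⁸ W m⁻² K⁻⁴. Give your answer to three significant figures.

Invert the energy balance for S: S = 4σT⁴/(1−α).
The emitted flux is σT⁴ = 8542 W m⁻².
So S = 4×8542/(1−0.32) = 50240 W m⁻².

50200 W m⁻²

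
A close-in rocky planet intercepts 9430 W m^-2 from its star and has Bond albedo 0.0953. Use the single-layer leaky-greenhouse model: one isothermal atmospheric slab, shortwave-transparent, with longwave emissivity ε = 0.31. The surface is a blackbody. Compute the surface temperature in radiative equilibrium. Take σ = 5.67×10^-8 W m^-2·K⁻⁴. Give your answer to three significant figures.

Effective emission temperature (TOA balance): σT_e⁴ = S(1−α)/4 = 2133 W m^-2 → T_e = 440.4 K.
For a single slab of emissivity ε, T_s⁴ = 2T_e⁴/(2−ε); thus T_s = 440.4·(1.183)^(1/4) = 459.3 K.

459 K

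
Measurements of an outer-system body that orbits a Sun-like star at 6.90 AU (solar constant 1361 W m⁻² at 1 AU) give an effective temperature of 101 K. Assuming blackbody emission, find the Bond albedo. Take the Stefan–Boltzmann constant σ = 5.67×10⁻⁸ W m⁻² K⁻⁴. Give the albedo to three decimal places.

0.174

By the inverse-square law, S = 1361/6.90² = 28.59 W m⁻².
From σT⁴ = S(1−α)/4 we invert for α: 1−α = 4σT⁴/S.
σT⁴ = 5.900 W m⁻², so 4σT⁴ = 23.60 W m⁻².
Hence α = 1 − 23.60/28.59 = 0.1744.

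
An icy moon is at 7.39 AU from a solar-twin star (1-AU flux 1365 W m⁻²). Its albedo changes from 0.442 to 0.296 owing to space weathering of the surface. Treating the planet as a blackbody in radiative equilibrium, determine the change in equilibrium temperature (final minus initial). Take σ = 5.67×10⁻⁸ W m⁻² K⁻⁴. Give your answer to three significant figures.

By the inverse-square law, S = 1365/7.39² = 24.99 W m⁻².
Before: T₁ = [24.99·0.558/(4σ)]^(1/4) = 88.55 K.
Final:   T₂ = [S(1−0.296)/(4σ)]^(1/4) = 93.85 K.
ΔT = T₂ − T₁ = 5.298 K.

5.30 K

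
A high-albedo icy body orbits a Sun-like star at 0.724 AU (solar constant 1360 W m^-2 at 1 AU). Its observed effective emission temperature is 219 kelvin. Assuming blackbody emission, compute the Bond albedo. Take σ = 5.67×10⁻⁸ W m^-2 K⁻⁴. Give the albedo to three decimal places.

Flux at the orbit: S = 1360/(0.724)² = 2595 W m^-2.
Rearranging the radiative balance, α = 1 − 4σT⁴/S.
4σT⁴ = 4·5.67×10⁻⁸·(219)⁴ = 521.7 W m^-2.
Hence α = 1 − 521.7/2595 = 0.7989.

0.799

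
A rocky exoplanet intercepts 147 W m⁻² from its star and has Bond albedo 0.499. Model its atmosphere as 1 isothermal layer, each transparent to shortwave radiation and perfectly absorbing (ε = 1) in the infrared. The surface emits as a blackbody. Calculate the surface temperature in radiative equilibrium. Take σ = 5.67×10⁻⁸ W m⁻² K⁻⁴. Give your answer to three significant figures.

160 kelvin

OLR = S(1−α)/4 = 18.41 W m⁻²; the top layer radiates at T_e = 134.2 K.
For an N-layer opaque stack, T_s⁴ = (N+1)T_e⁴, hence T_s = (2)^(1/4)×134.2 K = 159.6 K.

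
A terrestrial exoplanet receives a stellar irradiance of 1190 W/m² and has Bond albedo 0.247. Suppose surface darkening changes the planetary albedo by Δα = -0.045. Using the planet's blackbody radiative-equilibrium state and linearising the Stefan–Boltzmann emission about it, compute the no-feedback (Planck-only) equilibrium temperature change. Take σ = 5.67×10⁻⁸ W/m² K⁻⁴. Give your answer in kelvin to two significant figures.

Unperturbed T_e = [1190·(1−0.247)/(4σ)]^¼ = 250.7 K.
TOA radiative forcing: ΔF = −S·Δα/4 = −1190·(-0.045)/4 = 13.39 W/m².
Planck response: λ_P = 4σT_e³ = 4·5.67×10⁻⁸·(250.7)³ = 3.574 W/m²/K.
So ΔT₀ = 13.39/3.574 = 3.75 K.

3.7 K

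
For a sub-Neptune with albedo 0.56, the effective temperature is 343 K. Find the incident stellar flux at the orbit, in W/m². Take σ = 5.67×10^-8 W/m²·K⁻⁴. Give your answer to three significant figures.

From S(1−α)/4 = σT⁴: S = 4σT⁴/(1−α).
The emitted flux is σT⁴ = 784.8 W/m².
So S = 4×784.8/(1−0.56) = 7135 W/m².

7130 W/m²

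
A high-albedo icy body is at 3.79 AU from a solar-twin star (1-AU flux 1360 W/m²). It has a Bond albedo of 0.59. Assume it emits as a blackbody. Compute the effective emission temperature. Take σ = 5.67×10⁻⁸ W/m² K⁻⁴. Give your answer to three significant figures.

Irradiance scales as 1/d², so S = 1360 W/m² × (1/3.79)² = 94.68 W/m².
The planet absorbs (1−α)S over its disc πR² and re-emits over 4πR², so the mean absorbed flux is (1−0.59)·94.68/4 = 9.705 W/m².
In equilibrium σT⁴ equals this, so T = 114.4 K.

114 K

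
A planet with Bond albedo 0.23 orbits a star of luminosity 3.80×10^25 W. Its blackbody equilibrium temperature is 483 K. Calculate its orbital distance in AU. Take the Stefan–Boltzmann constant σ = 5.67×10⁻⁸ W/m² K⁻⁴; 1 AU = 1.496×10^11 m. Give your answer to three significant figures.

0.0918 AU

Required flux: S = 4σT⁴/(1−α) = 16030 W/m².
Then d = [L/(4πS)]^(1/2) = 1.373×10^10 m, i.e. 0.09181 AU.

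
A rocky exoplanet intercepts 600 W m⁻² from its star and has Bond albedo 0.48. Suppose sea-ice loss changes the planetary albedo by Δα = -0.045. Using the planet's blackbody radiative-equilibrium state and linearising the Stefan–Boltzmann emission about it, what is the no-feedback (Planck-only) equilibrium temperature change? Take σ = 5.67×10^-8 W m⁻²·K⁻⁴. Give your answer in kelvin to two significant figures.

The baseline emission temperature is T_e = 192.6 K.
ΔF = −(S/4)Δα = −(600.0/4)×(-0.045) = 6.750 W m⁻².
The Planck feedback parameter is 4σT_e³ = 1.620 W m⁻²/K.
Hence the no-feedback warming is ΔF/(4σT_e³) = 4.17 K.

4.2 K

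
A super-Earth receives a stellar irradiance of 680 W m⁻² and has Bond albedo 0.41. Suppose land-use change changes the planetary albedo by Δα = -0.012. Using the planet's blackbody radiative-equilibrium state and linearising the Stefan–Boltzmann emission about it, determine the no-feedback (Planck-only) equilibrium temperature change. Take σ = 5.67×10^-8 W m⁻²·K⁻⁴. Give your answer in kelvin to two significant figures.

1.0 K

Unperturbed T_e = [680.0·(1−0.41)/(4σ)]^¼ = 205.1 K.
ΔF = −(S/4)Δα = −(680.0/4)×(-0.012) = 2.040 W m⁻².
Planck response: λ_P = 4σT_e³ = 4·5.67×10⁻⁸·(205.1)³ = 1.956 W m⁻²/K.
So ΔT₀ = 2.040/1.956 = 1.04 K.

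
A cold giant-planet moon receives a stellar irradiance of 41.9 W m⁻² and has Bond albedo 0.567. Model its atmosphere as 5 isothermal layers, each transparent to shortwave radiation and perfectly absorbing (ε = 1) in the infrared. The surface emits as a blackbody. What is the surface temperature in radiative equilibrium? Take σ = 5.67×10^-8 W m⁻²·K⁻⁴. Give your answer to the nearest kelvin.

OLR = S(1−α)/4 = 4.536 W m⁻²; the top layer radiates at T_e = 94.57 K.
For an N-layer opaque stack, T_s⁴ = (N+1)T_e⁴, hence T_s = (6)^(1/4)×94.57 K = 148.0 K.

148 K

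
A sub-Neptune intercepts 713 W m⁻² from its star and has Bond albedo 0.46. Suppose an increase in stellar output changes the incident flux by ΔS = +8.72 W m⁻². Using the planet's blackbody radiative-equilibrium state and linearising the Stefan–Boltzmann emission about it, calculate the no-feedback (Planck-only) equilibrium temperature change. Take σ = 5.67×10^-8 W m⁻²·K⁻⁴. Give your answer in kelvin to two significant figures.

0.62 K

The baseline emission temperature is T_e = 203.0 K.
ΔF = Δ[S(1−α)]/4 = (1−0.46)·+8.72/4 = 1.177 W m⁻².
The Planck feedback parameter is 4σT_e³ = 1.897 W m⁻²/K.
So ΔT₀ = 1.177/1.897 = 0.621 K.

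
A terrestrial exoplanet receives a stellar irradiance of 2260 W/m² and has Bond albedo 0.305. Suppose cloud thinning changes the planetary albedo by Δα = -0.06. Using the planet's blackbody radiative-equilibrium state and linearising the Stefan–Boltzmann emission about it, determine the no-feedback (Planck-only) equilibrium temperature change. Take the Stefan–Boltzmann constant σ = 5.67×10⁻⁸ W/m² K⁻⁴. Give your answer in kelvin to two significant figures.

Unperturbed T_e = [2260·(1−0.305)/(4σ)]^¼ = 288.5 K.
ΔF = −(S/4)Δα = −(2260/4)×(-0.06) = 33.90 W/m².
Planck response: λ_P = 4σT_e³ = 4·5.67×10⁻⁸·(288.5)³ = 5.445 W/m²/K.
ΔT₀ = ΔF/λ_P = 33.90/5.445 = 6.23 K.

6.2 K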